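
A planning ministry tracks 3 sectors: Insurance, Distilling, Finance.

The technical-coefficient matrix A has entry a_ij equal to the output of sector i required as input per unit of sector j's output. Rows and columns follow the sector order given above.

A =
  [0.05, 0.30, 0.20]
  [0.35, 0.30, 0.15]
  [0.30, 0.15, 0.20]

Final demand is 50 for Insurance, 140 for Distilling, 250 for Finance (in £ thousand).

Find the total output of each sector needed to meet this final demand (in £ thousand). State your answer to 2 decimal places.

x_I = 307.59, x_D = 464.12, x_F = 514.87

I − A =
  [   0.95    -0.30    -0.20]
  [  -0.35     0.70    -0.15]
  [  -0.30    -0.15     0.80]
Cofactors of I−A, C_ij = (−1)^(i+j)·(minor ij) (rows/columns in the sector order above):
  C_11 = (0.70)(0.80) − (-0.15)(-0.15) = 0.5375
  C_12 = −[(-0.35)(0.80) − (-0.15)(-0.30)] = 0.3250
  C_13 = (-0.35)(-0.15) − (0.70)(-0.30) = 0.2625
  C_21 = −[(-0.30)(0.80) − (-0.20)(-0.15)] = 0.2700
  C_22 = (0.95)(0.80) − (-0.20)(-0.30) = 0.7000
  C_23 = −[(0.95)(-0.15) − (-0.30)(-0.30)] = 0.2325
  C_31 = (-0.30)(-0.15) − (-0.20)(0.70) = 0.1850
  C_32 = −[(0.95)(-0.15) − (-0.20)(-0.35)] = 0.2125
  C_33 = (0.95)(0.70) − (-0.30)(-0.35) = 0.5600
det(I−A) = Σ_j (I−A)_1j·C_1j = (0.95)(0.5375) + (-0.30)(0.3250) + (-0.20)(0.2625) = 0.360625
adj(I−A) = Cᵀ =
  [ 0.5375   0.2700   0.1850]
  [ 0.3250   0.7000   0.2125]
  [ 0.2625   0.2325   0.5600]
(I − A)⁻¹ = adj(I−A) / det(I−A) ≈
  [   1.4905     0.7487     0.5130]
  [   0.9012     1.9411     0.5893]
  [   0.7279     0.6447     1.5529]
x = (I − A)⁻¹ d = adj(I−A)·d / det(I−A), with det(I−A) = 0.360625:
  x_I = (0.5375·50 + 0.2700·140 + 0.1850·250) / 0.360625 = 110.925 / 0.360625 ≈ 307.59
  x_D = (0.3250·50 + 0.7000·140 + 0.2125·250) / 0.360625 = 167.375 / 0.360625 ≈ 464.12
  x_F = (0.2625·50 + 0.2325·140 + 0.5600·250) / 0.360625 = 185.675 / 0.360625 ≈ 514.87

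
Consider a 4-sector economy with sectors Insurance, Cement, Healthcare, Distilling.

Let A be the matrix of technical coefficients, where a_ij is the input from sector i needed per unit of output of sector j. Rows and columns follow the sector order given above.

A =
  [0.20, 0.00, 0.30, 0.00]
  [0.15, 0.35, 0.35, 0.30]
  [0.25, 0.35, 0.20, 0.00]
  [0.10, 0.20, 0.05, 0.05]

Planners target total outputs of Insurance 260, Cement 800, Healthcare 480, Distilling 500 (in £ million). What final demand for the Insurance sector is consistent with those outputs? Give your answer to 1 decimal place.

I − A =
  [   0.80     0.00    -0.30     0.00]
  [  -0.15     0.65    -0.35    -0.30]
  [  -0.25    -0.35     0.80     0.00]
  [  -0.10    -0.20    -0.05     0.95]
d = (I − A) x:
  d_1 = (+0.80)·260 + (+0.00)·800 + (-0.30)·480 + (+0.00)·500 = 64.0
  d_2 = (-0.15)·260 + (+0.65)·800 + (-0.35)·480 + (-0.30)·500 = 163.0
  d_3 = (-0.25)·260 + (-0.35)·800 + (+0.80)·480 + (+0.00)·500 = 39.0
  d_4 = (-0.10)·260 + (-0.20)·800 + (-0.05)·480 + (+0.95)·500 = 265.0

d_1 = 64.0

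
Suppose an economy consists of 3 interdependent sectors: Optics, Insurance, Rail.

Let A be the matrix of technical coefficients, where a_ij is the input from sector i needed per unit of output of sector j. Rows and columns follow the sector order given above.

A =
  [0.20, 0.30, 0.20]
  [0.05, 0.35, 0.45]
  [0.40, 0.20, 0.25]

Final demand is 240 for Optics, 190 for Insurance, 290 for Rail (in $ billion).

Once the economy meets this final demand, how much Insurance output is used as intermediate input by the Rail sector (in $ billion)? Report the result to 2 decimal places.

z_23 = 598.75

I − A =
  [   0.80    -0.30    -0.20]
  [  -0.05     0.65    -0.45]
  [  -0.40    -0.20     0.75]
Cofactors of I−A, C_ij = (−1)^(i+j)·(minor ij) (rows/columns in the sector order above):
  C_11 = (0.65)(0.75) − (-0.45)(-0.20) = 0.3975
  C_12 = −[(-0.05)(0.75) − (-0.45)(-0.40)] = 0.2175
  C_13 = (-0.05)(-0.20) − (0.65)(-0.40) = 0.2700
  C_21 = −[(-0.30)(0.75) − (-0.20)(-0.20)] = 0.2650
  C_22 = (0.80)(0.75) − (-0.20)(-0.40) = 0.5200
  C_23 = −[(0.80)(-0.20) − (-0.30)(-0.40)] = 0.2800
  C_31 = (-0.30)(-0.45) − (-0.20)(0.65) = 0.2650
  C_32 = −[(0.80)(-0.45) − (-0.20)(-0.05)] = 0.3700
  C_33 = (0.80)(0.65) − (-0.30)(-0.05) = 0.5050
det(I−A) = Σ_j (I−A)_1j·C_1j = (0.80)(0.3975) + (-0.30)(0.2175) + (-0.20)(0.2700) = 0.19875
adj(I−A) = Cᵀ =
  [ 0.3975   0.2650   0.2650]
  [ 0.2175   0.5200   0.3700]
  [ 0.2700   0.2800   0.5050]
(I − A)⁻¹ = adj(I−A) / det(I−A) ≈
  [   2.0000     1.3333     1.3333]
  [   1.0943     2.6164     1.8616]
  [   1.3585     1.4088     2.5409]
First solve x = (I − A)⁻¹ d = adj(I−A)·d / det(I−A); in particular x_3 = (0.2700·240 + 0.2800·190 + 0.5050·290) / 0.19875 = 264.45 / 0.19875 ≈ 1330.5660.
Intermediate flow from 2 to 3: z_23 = a_23 · x_3 = 0.45 × 264.45 / 0.19875 = 119.0025 / 0.19875 ≈ 598.75.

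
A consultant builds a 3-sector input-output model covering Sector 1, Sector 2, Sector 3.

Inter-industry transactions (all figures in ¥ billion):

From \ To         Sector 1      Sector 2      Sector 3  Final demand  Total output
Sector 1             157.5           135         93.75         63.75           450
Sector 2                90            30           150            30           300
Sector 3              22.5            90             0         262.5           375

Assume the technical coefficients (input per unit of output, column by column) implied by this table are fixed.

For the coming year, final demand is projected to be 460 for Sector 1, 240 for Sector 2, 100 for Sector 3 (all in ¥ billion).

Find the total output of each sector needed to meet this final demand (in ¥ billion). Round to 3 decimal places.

Technical coefficients a_ij = z_ij / X_j:
  a_11 = 157.5/450 = 0.35, a_21 = 90/450 = 0.20, a_31 = 22.5/450 = 0.05
  a_12 = 135/300 = 0.45, a_22 = 30/300 = 0.10, a_32 = 90/300 = 0.30
  a_13 = 93.75/375 = 0.25, a_23 = 150/375 = 0.40, a_33 = 0/375 = 0.00
I − A =
  [   0.65    -0.45    -0.25]
  [  -0.20     0.90    -0.40]
  [  -0.05    -0.30     1.00]
Cofactors of I−A, C_ij = (−1)^(i+j)·(minor ij) (rows/columns in the sector order above):
  C_11 = (0.90)(1.00) − (-0.40)(-0.30) = 0.7800
  C_12 = −[(-0.20)(1.00) − (-0.40)(-0.05)] = 0.2200
  C_13 = (-0.20)(-0.30) − (0.90)(-0.05) = 0.1050
  C_21 = −[(-0.45)(1.00) − (-0.25)(-0.30)] = 0.5250
  C_22 = (0.65)(1.00) − (-0.25)(-0.05) = 0.6375
  C_23 = −[(0.65)(-0.30) − (-0.45)(-0.05)] = 0.2175
  C_31 = (-0.45)(-0.40) − (-0.25)(0.90) = 0.4050
  C_32 = −[(0.65)(-0.40) − (-0.25)(-0.20)] = 0.3100
  C_33 = (0.65)(0.90) − (-0.45)(-0.20) = 0.4950
det(I−A) = Σ_j (I−A)_1j·C_1j = (0.65)(0.7800) + (-0.45)(0.2200) + (-0.25)(0.1050) = 0.38175
adj(I−A) = Cᵀ =
  [ 0.7800   0.5250   0.4050]
  [ 0.2200   0.6375   0.3100]
  [ 0.1050   0.2175   0.4950]
(I − A)⁻¹ = adj(I−A) / det(I−A) ≈
  [   2.0432     1.3752     1.0609]
  [   0.5763     1.6699     0.8120]
  [   0.2750     0.5697     1.2967]
x = (I − A)⁻¹ d = adj(I−A)·d / det(I−A), with det(I−A) = 0.38175:
  x_1 = (0.7800·460 + 0.5250·240 + 0.4050·100) / 0.38175 = 525.30 / 0.38175 ≈ 1376.031
  x_2 = (0.2200·460 + 0.6375·240 + 0.3100·100) / 0.38175 = 285.20 / 0.38175 ≈ 747.086
  x_3 = (0.1050·460 + 0.2175·240 + 0.4950·100) / 0.38175 = 150.00 / 0.38175 ≈ 392.927

x_1 = 1376.031, x_2 = 747.086, x_3 = 392.927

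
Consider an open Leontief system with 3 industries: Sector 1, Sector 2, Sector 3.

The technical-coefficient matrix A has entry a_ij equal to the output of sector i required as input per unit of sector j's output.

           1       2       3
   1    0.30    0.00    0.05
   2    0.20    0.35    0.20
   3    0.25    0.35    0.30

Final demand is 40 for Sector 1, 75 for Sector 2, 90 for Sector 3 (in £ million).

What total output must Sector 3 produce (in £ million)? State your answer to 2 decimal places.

I − A =
  [   0.70     0.00    -0.05]
  [  -0.20     0.65    -0.20]
  [  -0.25    -0.35     0.70]
Cofactors of I−A, C_ij = (−1)^(i+j)·(minor ij) (rows/columns in the sector order above):
  C_11 = (0.65)(0.70) − (-0.20)(-0.35) = 0.3850
  C_12 = −[(-0.20)(0.70) − (-0.20)(-0.25)] = 0.1900
  C_13 = (-0.20)(-0.35) − (0.65)(-0.25) = 0.2325
  C_21 = −[(0.00)(0.70) − (-0.05)(-0.35)] = 0.0175
  C_22 = (0.70)(0.70) − (-0.05)(-0.25) = 0.4775
  C_23 = −[(0.70)(-0.35) − (0.00)(-0.25)] = 0.2450
  C_31 = (0.00)(-0.20) − (-0.05)(0.65) = 0.0325
  C_32 = −[(0.70)(-0.20) − (-0.05)(-0.20)] = 0.1500
  C_33 = (0.70)(0.65) − (0.00)(-0.20) = 0.4550
det(I−A) = Σ_j (I−A)_1j·C_1j = (0.70)(0.3850) + (0.00)(0.1900) + (-0.05)(0.2325) = 0.257875
adj(I−A) = Cᵀ =
  [ 0.3850   0.0175   0.0325]
  [ 0.1900   0.4775   0.1500]
  [ 0.2325   0.2450   0.4550]
(I − A)⁻¹ = adj(I−A) / det(I−A) ≈
  [   1.4930     0.0679     0.1260]
  [   0.7368     1.8517     0.5817]
  [   0.9016     0.9501     1.7644]
x = (I − A)⁻¹ d = adj(I−A)·d / det(I−A), with det(I−A) = 0.257875:
  x_1 = (0.3850·40 + 0.0175·75 + 0.0325·90) / 0.257875 = 19.6375 / 0.257875 ≈ 76.15
  x_2 = (0.1900·40 + 0.4775·75 + 0.1500·90) / 0.257875 = 56.9125 / 0.257875 ≈ 220.70
  x_3 = (0.2325·40 + 0.2450·75 + 0.4550·90) / 0.257875 = 68.625 / 0.257875 ≈ 266.12

x_3 = 266.12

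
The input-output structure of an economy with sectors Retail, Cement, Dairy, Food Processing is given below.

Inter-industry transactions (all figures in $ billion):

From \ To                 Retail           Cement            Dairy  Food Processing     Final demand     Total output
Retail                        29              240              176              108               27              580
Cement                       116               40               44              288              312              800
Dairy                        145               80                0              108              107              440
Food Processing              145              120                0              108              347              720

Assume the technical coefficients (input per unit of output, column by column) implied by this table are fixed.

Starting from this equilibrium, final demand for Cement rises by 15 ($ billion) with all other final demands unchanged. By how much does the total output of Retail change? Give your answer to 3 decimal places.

Δx_1 = 10.240

Technical coefficients a_ij = z_ij / X_j:
  a_11 = 29/580 = 0.05, a_21 = 116/580 = 0.20, a_31 = 145/580 = 0.25, a_41 = 145/580 = 0.25
  a_12 = 240/800 = 0.30, a_22 = 40/800 = 0.05, a_32 = 80/800 = 0.10, a_42 = 120/800 = 0.15
  a_13 = 176/440 = 0.40, a_23 = 44/440 = 0.10, a_33 = 0/440 = 0.00, a_43 = 0/440 = 0.00
  a_14 = 108/720 = 0.15, a_24 = 288/720 = 0.40, a_34 = 108/720 = 0.15, a_44 = 108/720 = 0.15
I − A =
  [   0.95    -0.30    -0.40    -0.15]
  [  -0.20     0.95    -0.10    -0.40]
  [  -0.25    -0.10     1.00    -0.15]
  [  -0.25    -0.15     0.00     0.85]
Compute the cofactors C_ij = (−1)^(i+j)·(3×3 minor ij) of I−A; the adjugate is their transpose:
adj(I−A) = Cᵀ =
  [ 0.73675   0.32050   0.32675   0.33850]
  [ 0.29500   0.67000   0.18500   0.40000]
  [ 0.25400   0.17900   0.58900   0.23300]
  [ 0.26875   0.21250   0.12875   0.72250]
det(I−A) = Σ_j (I−A)_1j·C_1j = (0.95)(0.73675) + (-0.30)(0.29500) + (-0.40)(0.25400) + (-0.15)(0.26875) = 0.4695
(I − A)⁻¹ = adj(I−A) / det(I−A) ≈
  [   1.5692     0.6826     0.6960     0.7210]
  [   0.6283     1.4271     0.3940     0.8520]
  [   0.5410     0.3813     1.2545     0.4963]
  [   0.5724     0.4526     0.2742     1.5389]
Δx = (I − A)⁻¹ Δd with Δd having +15 in the Cement component and 0 elsewhere.
So Δx_1 = L_12 · (+15), where L_12 = adj(I−A)_12 / det(I−A) = 0.32050 / 0.4695.
Δx_1 = 0.32050 × (+15) / 0.4695 = 4.8075 / 0.4695 ≈ 10.240.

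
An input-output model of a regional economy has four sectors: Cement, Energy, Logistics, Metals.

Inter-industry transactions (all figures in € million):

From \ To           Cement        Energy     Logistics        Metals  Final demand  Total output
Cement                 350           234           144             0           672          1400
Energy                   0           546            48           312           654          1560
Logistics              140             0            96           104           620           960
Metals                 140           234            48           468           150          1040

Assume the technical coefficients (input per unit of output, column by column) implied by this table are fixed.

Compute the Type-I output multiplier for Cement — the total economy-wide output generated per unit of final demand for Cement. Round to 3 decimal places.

m_C = 2.072

Technical coefficients a_ij = z_ij / X_j:
  a_CC = 350/1400 = 0.25, a_EC = 0/1400 = 0.00, a_LC = 140/1400 = 0.10, a_MC = 140/1400 = 0.10
  a_CE = 234/1560 = 0.15, a_EE = 546/1560 = 0.35, a_LE = 0/1560 = 0.00, a_ME = 234/1560 = 0.15
  a_CL = 144/960 = 0.15, a_EL = 48/960 = 0.05, a_LL = 96/960 = 0.10, a_ML = 48/960 = 0.05
  a_CM = 0/1040 = 0.00, a_EM = 312/1040 = 0.30, a_LM = 104/1040 = 0.10, a_MM = 468/1040 = 0.45
I − A =
  [   0.75    -0.15    -0.15     0.00]
  [   0.00     0.65    -0.05    -0.30]
  [  -0.10     0.00     0.90    -0.10]
  [  -0.10    -0.15    -0.05     0.55]
Compute the cofactors C_ij = (−1)^(i+j)·(3×3 minor ij) of I−A; the adjugate is their transpose:
adj(I−A) = Cᵀ =
  [ 0.277250   0.075750   0.053250   0.051000]
  [ 0.031750   0.357750   0.036375   0.201750]
  [ 0.037750   0.021000   0.229875   0.053250]
  [ 0.062500   0.113250   0.040500   0.428250]
det(I−A) = Σ_j (I−A)_1j·C_1j = (0.75)(0.277250) + (-0.15)(0.031750) + (-0.15)(0.037750) + (0.00)(0.062500) = 0.1975125
(I − A)⁻¹ = adj(I−A) / det(I−A) ≈
  [   1.4037     0.3835     0.2696     0.2582]
  [   0.1607     1.8113     0.1842     1.0215]
  [   0.1911     0.1063     1.1639     0.2696]
  [   0.3164     0.5734     0.2051     2.1682]
The output multiplier for sector j is the column-j sum of the Leontief inverse (I − A)⁻¹ = adj(I−A) / det(I−A).
Column C of adj(I−A): (0.277250, 0.031750, 0.037750, 0.062500); det(I−A) = 0.1975125.
m_C = (0.277250 + 0.031750 + 0.037750 + 0.062500) / 0.1975125 = 0.40925 / 0.1975125 ≈ 2.072.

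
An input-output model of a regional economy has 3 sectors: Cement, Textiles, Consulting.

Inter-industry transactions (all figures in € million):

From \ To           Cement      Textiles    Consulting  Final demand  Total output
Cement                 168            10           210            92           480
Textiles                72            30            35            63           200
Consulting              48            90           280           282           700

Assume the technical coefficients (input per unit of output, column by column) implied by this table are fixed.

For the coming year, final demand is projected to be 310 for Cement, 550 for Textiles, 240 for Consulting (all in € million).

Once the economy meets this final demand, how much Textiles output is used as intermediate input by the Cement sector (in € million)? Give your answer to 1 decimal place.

Technical coefficients a_ij = z_ij / X_j:
  a_11 = 168/480 = 0.35, a_21 = 72/480 = 0.15, a_31 = 48/480 = 0.10
  a_12 = 10/200 = 0.05, a_22 = 30/200 = 0.15, a_32 = 90/200 = 0.45
  a_13 = 210/700 = 0.30, a_23 = 35/700 = 0.05, a_33 = 280/700 = 0.40
I − A =
  [   0.65    -0.05    -0.30]
  [  -0.15     0.85    -0.05]
  [  -0.10    -0.45     0.60]
Cofactors of I−A, C_ij = (−1)^(i+j)·(minor ij) (rows/columns in the sector order above):
  C_11 = (0.85)(0.60) − (-0.05)(-0.45) = 0.4875
  C_12 = −[(-0.15)(0.60) − (-0.05)(-0.10)] = 0.0950
  C_13 = (-0.15)(-0.45) − (0.85)(-0.10) = 0.1525
  C_21 = −[(-0.05)(0.60) − (-0.30)(-0.45)] = 0.1650
  C_22 = (0.65)(0.60) − (-0.30)(-0.10) = 0.3600
  C_23 = −[(0.65)(-0.45) − (-0.05)(-0.10)] = 0.2975
  C_31 = (-0.05)(-0.05) − (-0.30)(0.85) = 0.2575
  C_32 = −[(0.65)(-0.05) − (-0.30)(-0.15)] = 0.0775
  C_33 = (0.65)(0.85) − (-0.05)(-0.15) = 0.5450
det(I−A) = Σ_j (I−A)_1j·C_1j = (0.65)(0.4875) + (-0.05)(0.0950) + (-0.30)(0.1525) = 0.266375
adj(I−A) = Cᵀ =
  [ 0.4875   0.1650   0.2575]
  [ 0.0950   0.3600   0.0775]
  [ 0.1525   0.2975   0.5450]
(I − A)⁻¹ = adj(I−A) / det(I−A) ≈
  [   1.8301     0.6194     0.9667]
  [   0.3566     1.3515     0.2909]
  [   0.5725     1.1168     2.0460]
First solve x = (I − A)⁻¹ d = adj(I−A)·d / det(I−A); in particular x_1 = (0.4875·310 + 0.1650·550 + 0.2575·240) / 0.266375 = 303.675 / 0.266375 ≈ 1140.028.
Intermediate flow from 2 to 1: z_21 = a_21 · x_1 = 0.15 × 303.675 / 0.266375 = 45.55125 / 0.266375 ≈ 171.0.

z_21 = 171.0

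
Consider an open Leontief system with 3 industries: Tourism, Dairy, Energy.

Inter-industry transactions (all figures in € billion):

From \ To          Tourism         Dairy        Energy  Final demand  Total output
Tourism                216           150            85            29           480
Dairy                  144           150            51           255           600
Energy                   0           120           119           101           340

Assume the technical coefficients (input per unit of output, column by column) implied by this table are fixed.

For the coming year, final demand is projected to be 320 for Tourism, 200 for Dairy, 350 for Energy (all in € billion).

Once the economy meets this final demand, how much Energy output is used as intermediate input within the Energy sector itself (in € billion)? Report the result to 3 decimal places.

z_33 = 296.813

Technical coefficients a_ij = z_ij / X_j:
  a_11 = 216/480 = 0.45, a_21 = 144/480 = 0.30, a_31 = 0/480 = 0.00
  a_12 = 150/600 = 0.25, a_22 = 150/600 = 0.25, a_32 = 120/600 = 0.20
  a_13 = 85/340 = 0.25, a_23 = 51/340 = 0.15, a_33 = 119/340 = 0.35
I − A =
  [   0.55    -0.25    -0.25]
  [  -0.30     0.75    -0.15]
  [   0.00    -0.20     0.65]
Cofactors of I−A, C_ij = (−1)^(i+j)·(minor ij) (rows/columns in the sector order above):
  C_11 = (0.75)(0.65) − (-0.15)(-0.20) = 0.4575
  C_12 = −[(-0.30)(0.65) − (-0.15)(0.00)] = 0.1950
  C_13 = (-0.30)(-0.20) − (0.75)(0.00) = 0.0600
  C_21 = −[(-0.25)(0.65) − (-0.25)(-0.20)] = 0.2125
  C_22 = (0.55)(0.65) − (-0.25)(0.00) = 0.3575
  C_23 = −[(0.55)(-0.20) − (-0.25)(0.00)] = 0.1100
  C_31 = (-0.25)(-0.15) − (-0.25)(0.75) = 0.2250
  C_32 = −[(0.55)(-0.15) − (-0.25)(-0.30)] = 0.1575
  C_33 = (0.55)(0.75) − (-0.25)(-0.30) = 0.3375
det(I−A) = Σ_j (I−A)_1j·C_1j = (0.55)(0.4575) + (-0.25)(0.1950) + (-0.25)(0.0600) = 0.187875
adj(I−A) = Cᵀ =
  [ 0.4575   0.2125   0.2250]
  [ 0.1950   0.3575   0.1575]
  [ 0.0600   0.1100   0.3375]
(I − A)⁻¹ = adj(I−A) / det(I−A) ≈
  [   2.4351     1.1311     1.1976]
  [   1.0379     1.9029     0.8383]
  [   0.3194     0.5855     1.7964]
First solve x = (I − A)⁻¹ d = adj(I−A)·d / det(I−A); in particular x_3 = (0.0600·320 + 0.1100·200 + 0.3375·350) / 0.187875 = 159.325 / 0.187875 ≈ 848.03726.
Intermediate flow from 3 to 3: z_33 = a_33 · x_3 = 0.35 × 159.325 / 0.187875 = 55.76375 / 0.187875 ≈ 296.813.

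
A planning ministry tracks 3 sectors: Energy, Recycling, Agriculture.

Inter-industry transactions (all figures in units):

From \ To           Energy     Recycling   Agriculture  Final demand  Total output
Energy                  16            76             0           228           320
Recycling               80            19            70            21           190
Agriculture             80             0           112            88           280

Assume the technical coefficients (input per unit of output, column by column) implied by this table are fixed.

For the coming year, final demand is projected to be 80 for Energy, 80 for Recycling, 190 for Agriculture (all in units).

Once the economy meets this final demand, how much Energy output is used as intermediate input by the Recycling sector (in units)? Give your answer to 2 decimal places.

z_12 = 100.68

Technical coefficients a_ij = z_ij / X_j:
  a_11 = 16/320 = 0.05, a_21 = 80/320 = 0.25, a_31 = 80/320 = 0.25
  a_12 = 76/190 = 0.40, a_22 = 19/190 = 0.10, a_32 = 0/190 = 0.00
  a_13 = 0/280 = 0.00, a_23 = 70/280 = 0.25, a_33 = 112/280 = 0.40
I − A =
  [   0.95    -0.40     0.00]
  [  -0.25     0.90    -0.25]
  [  -0.25     0.00     0.60]
Cofactors of I−A, C_ij = (−1)^(i+j)·(minor ij) (rows/columns in the sector order above):
  C_11 = (0.90)(0.60) − (-0.25)(0.00) = 0.5400
  C_12 = −[(-0.25)(0.60) − (-0.25)(-0.25)] = 0.2125
  C_13 = (-0.25)(0.00) − (0.90)(-0.25) = 0.2250
  C_21 = −[(-0.40)(0.60) − (0.00)(0.00)] = 0.2400
  C_22 = (0.95)(0.60) − (0.00)(-0.25) = 0.5700
  C_23 = −[(0.95)(0.00) − (-0.40)(-0.25)] = 0.1000
  C_31 = (-0.40)(-0.25) − (0.00)(0.90) = 0.1000
  C_32 = −[(0.95)(-0.25) − (0.00)(-0.25)] = 0.2375
  C_33 = (0.95)(0.90) − (-0.40)(-0.25) = 0.7550
det(I−A) = Σ_j (I−A)_1j·C_1j = (0.95)(0.5400) + (-0.40)(0.2125) + (0.00)(0.2250) = 0.4280
adj(I−A) = Cᵀ =
  [ 0.5400   0.2400   0.1000]
  [ 0.2125   0.5700   0.2375]
  [ 0.2250   0.1000   0.7550]
(I − A)⁻¹ = adj(I−A) / det(I−A) ≈
  [   1.2617     0.5607     0.2336]
  [   0.4965     1.3318     0.5549]
  [   0.5257     0.2336     1.7640]
First solve x = (I − A)⁻¹ d = adj(I−A)·d / det(I−A); in particular x_2 = (0.2125·80 + 0.5700·80 + 0.2375·190) / 0.4280 = 107.725 / 0.4280 ≈ 251.6939.
Intermediate flow from 1 to 2: z_12 = a_12 · x_2 = 0.40 × 107.725 / 0.4280 = 43.09 / 0.4280 ≈ 100.68.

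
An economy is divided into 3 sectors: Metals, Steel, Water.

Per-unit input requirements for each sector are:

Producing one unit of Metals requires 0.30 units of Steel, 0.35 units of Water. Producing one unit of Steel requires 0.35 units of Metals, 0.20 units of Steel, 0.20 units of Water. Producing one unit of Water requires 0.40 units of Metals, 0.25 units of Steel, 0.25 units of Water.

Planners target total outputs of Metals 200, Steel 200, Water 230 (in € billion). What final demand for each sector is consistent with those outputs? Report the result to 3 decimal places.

d_M = 38.000, d_S = 42.500, d_W = 62.500

I − A =
  [   1.00    -0.35    -0.40]
  [  -0.30     0.80    -0.25]
  [  -0.35    -0.20     0.75]
d = (I − A) x:
  d_M = (+1.00)·200 + (-0.35)·200 + (-0.40)·230 = 38.000
  d_S = (-0.30)·200 + (+0.80)·200 + (-0.25)·230 = 42.500
  d_W = (-0.35)·200 + (-0.20)·200 + (+0.75)·230 = 62.500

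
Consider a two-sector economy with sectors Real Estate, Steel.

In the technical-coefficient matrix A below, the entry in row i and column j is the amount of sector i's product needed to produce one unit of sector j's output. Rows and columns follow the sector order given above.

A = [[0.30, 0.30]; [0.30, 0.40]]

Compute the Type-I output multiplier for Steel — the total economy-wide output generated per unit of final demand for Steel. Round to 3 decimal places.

m_2 = 3.030

I − A =
  [   0.70    -0.30]
  [  -0.30     0.60]
det(I−A) = (0.70)(0.60) − (-0.30)(-0.30) = 0.3300
adj(I−A) = [[0.60, 0.30], [0.30, 0.70]]
(I − A)⁻¹ = adj(I−A) / det(I−A) ≈
  [   1.8182     0.9091]
  [   0.9091     2.1212]
The output multiplier for sector j is the column-j sum of the Leontief inverse (I − A)⁻¹ = adj(I−A) / det(I−A).
Column 2 of adj(I−A): (0.30, 0.70); det(I−A) = 0.3300.
m_2 = (0.30 + 0.70) / 0.3300 = 1.00 / 0.3300 ≈ 3.030.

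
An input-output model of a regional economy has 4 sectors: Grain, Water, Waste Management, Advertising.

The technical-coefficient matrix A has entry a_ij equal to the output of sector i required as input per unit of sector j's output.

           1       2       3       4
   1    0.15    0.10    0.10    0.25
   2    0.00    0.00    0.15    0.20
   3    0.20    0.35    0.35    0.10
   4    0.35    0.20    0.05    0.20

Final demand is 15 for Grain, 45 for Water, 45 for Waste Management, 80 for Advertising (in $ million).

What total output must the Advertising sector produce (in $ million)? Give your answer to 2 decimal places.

I − A =
  [   0.85    -0.10    -0.10    -0.25]
  [   0.00     1.00    -0.15    -0.20]
  [  -0.20    -0.35     0.65    -0.10]
  [  -0.35    -0.20    -0.05     0.80]
Compute the cofactors C_ij = (−1)^(i+j)·(3×3 minor ij) of I−A; the adjugate is their transpose:
adj(I−A) = Cᵀ =
  [ 0.440500   0.118375   0.109000   0.180875]
  [ 0.076750   0.358875   0.104375   0.126750]
  [ 0.211500   0.253875   0.551500   0.198500]
  [ 0.225125   0.157375   0.108250   0.484875]
det(I−A) = Σ_j (I−A)_1j·C_1j = (0.85)(0.440500) + (-0.10)(0.076750) + (-0.10)(0.211500) + (-0.25)(0.225125) = 0.28931875
(I − A)⁻¹ = adj(I−A) / det(I−A) ≈
  [   1.5225     0.4092     0.3767     0.6252]
  [   0.2653     1.2404     0.3608     0.4381]
  [   0.7310     0.8775     1.9062     0.6861]
  [   0.7781     0.5440     0.3742     1.6759]
x = (I − A)⁻¹ d = adj(I−A)·d / det(I−A), with det(I−A) = 0.28931875:
  x_1 = (0.440500·15 + 0.118375·45 + 0.109000·45 + 0.180875·80) / 0.28931875 = 31.309375 / 0.28931875 ≈ 108.22
  x_2 = (0.076750·15 + 0.358875·45 + 0.104375·45 + 0.126750·80) / 0.28931875 = 32.1375 / 0.28931875 ≈ 111.08
  x_3 = (0.211500·15 + 0.253875·45 + 0.551500·45 + 0.198500·80) / 0.28931875 = 55.294375 / 0.28931875 ≈ 191.12
  x_4 = (0.225125·15 + 0.157375·45 + 0.108250·45 + 0.484875·80) / 0.28931875 = 54.12 / 0.28931875 ≈ 187.06

x_4 = 187.06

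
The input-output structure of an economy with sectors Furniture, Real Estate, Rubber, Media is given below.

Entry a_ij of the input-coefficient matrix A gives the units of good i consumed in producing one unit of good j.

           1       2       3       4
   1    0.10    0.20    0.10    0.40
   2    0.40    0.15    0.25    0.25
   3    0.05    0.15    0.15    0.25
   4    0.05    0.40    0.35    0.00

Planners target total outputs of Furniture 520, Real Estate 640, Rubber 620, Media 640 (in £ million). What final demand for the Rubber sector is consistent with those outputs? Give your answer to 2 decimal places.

I − A =
  [   0.90    -0.20    -0.10    -0.40]
  [  -0.40     0.85    -0.25    -0.25]
  [  -0.05    -0.15     0.85    -0.25]
  [  -0.05    -0.40    -0.35     1.00]
d = (I − A) x:
  d_1 = (+0.90)·520 + (-0.20)·640 + (-0.10)·620 + (-0.40)·640 = 22.00
  d_2 = (-0.40)·520 + (+0.85)·640 + (-0.25)·620 + (-0.25)·640 = 21.00
  d_3 = (-0.05)·520 + (-0.15)·640 + (+0.85)·620 + (-0.25)·640 = 245.00
  d_4 = (-0.05)·520 + (-0.40)·640 + (-0.35)·620 + (+1.00)·640 = 141.00

d_3 = 245.00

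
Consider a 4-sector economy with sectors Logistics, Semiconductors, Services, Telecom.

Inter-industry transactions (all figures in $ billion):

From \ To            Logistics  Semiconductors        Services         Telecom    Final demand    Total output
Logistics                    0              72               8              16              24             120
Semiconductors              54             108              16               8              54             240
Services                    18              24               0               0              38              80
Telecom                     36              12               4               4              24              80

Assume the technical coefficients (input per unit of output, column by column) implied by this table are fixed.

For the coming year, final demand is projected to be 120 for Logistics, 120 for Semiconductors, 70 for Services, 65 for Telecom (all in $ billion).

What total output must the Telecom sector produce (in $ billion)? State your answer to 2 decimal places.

Technical coefficients a_ij = z_ij / X_j:
  a_11 = 0/120 = 0.00, a_21 = 54/120 = 0.45, a_31 = 18/120 = 0.15, a_41 = 36/120 = 0.30
  a_12 = 72/240 = 0.30, a_22 = 108/240 = 0.45, a_32 = 24/240 = 0.10, a_42 = 12/240 = 0.05
  a_13 = 8/80 = 0.10, a_23 = 16/80 = 0.20, a_33 = 0/80 = 0.00, a_43 = 4/80 = 0.05
  a_14 = 16/80 = 0.20, a_24 = 8/80 = 0.10, a_34 = 0/80 = 0.00, a_44 = 4/80 = 0.05
I − A =
  [   1.00    -0.30    -0.10    -0.20]
  [  -0.45     0.55    -0.20    -0.10]
  [  -0.15    -0.10     1.00     0.00]
  [  -0.30    -0.05    -0.05     0.95]
Compute the cofactors C_ij = (−1)^(i+j)·(3×3 minor ij) of I−A; the adjugate is their transpose:
adj(I−A) = Cᵀ =
  [ 0.498000   0.305500   0.117750   0.137000]
  [ 0.486750   0.874250   0.233250   0.194500]
  [ 0.123375   0.133250   0.342750   0.040000]
  [ 0.189375   0.149500   0.067500   0.373250]
det(I−A) = Σ_j (I−A)_1j·C_1j = (1.00)(0.498000) + (-0.30)(0.486750) + (-0.10)(0.123375) + (-0.20)(0.189375) = 0.3017625
(I − A)⁻¹ = adj(I−A) / det(I−A) ≈
  [   1.6503     1.0124     0.3902     0.4540]
  [   1.6130     2.8971     0.7730     0.6445]
  [   0.4088     0.4416     1.1358     0.1326]
  [   0.6276     0.4954     0.2237     1.2369]
x = (I − A)⁻¹ d = adj(I−A)·d / det(I−A), with det(I−A) = 0.3017625:
  x_1 = (0.498000·120 + 0.305500·120 + 0.117750·70 + 0.137000·65) / 0.3017625 = 113.5675 / 0.3017625 ≈ 376.35
  x_2 = (0.486750·120 + 0.874250·120 + 0.233250·70 + 0.194500·65) / 0.3017625 = 192.29 / 0.3017625 ≈ 637.22
  x_3 = (0.123375·120 + 0.133250·120 + 0.342750·70 + 0.040000·65) / 0.3017625 = 57.3875 / 0.3017625 ≈ 190.17
  x_4 = (0.189375·120 + 0.149500·120 + 0.067500·70 + 0.373250·65) / 0.3017625 = 69.65125 / 0.3017625 ≈ 230.81

x_4 = 230.81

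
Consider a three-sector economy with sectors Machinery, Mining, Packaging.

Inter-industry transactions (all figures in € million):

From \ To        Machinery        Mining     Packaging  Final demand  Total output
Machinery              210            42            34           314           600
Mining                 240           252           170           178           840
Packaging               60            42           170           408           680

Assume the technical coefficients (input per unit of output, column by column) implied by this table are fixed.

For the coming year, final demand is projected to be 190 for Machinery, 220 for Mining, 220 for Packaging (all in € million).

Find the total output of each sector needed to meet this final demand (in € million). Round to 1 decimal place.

x_1 = 373.3, x_2 = 666.0, x_3 = 387.5

Technical coefficients a_ij = z_ij / X_j:
  a_11 = 210/600 = 0.35, a_21 = 240/600 = 0.40, a_31 = 60/600 = 0.10
  a_12 = 42/840 = 0.05, a_22 = 252/840 = 0.30, a_32 = 42/840 = 0.05
  a_13 = 34/680 = 0.05, a_23 = 170/680 = 0.25, a_33 = 170/680 = 0.25
I − A =
  [   0.65    -0.05    -0.05]
  [  -0.40     0.70    -0.25]
  [  -0.10    -0.05     0.75]
Cofactors of I−A, C_ij = (−1)^(i+j)·(minor ij) (rows/columns in the sector order above):
  C_11 = (0.70)(0.75) − (-0.25)(-0.05) = 0.5125
  C_12 = −[(-0.40)(0.75) − (-0.25)(-0.10)] = 0.3250
  C_13 = (-0.40)(-0.05) − (0.70)(-0.10) = 0.0900
  C_21 = −[(-0.05)(0.75) − (-0.05)(-0.05)] = 0.0400
  C_22 = (0.65)(0.75) − (-0.05)(-0.10) = 0.4825
  C_23 = −[(0.65)(-0.05) − (-0.05)(-0.10)] = 0.0375
  C_31 = (-0.05)(-0.25) − (-0.05)(0.70) = 0.0475
  C_32 = −[(0.65)(-0.25) − (-0.05)(-0.40)] = 0.1825
  C_33 = (0.65)(0.70) − (-0.05)(-0.40) = 0.4350
det(I−A) = Σ_j (I−A)_1j·C_1j = (0.65)(0.5125) + (-0.05)(0.3250) + (-0.05)(0.0900) = 0.312375
adj(I−A) = Cᵀ =
  [ 0.5125   0.0400   0.0475]
  [ 0.3250   0.4825   0.1825]
  [ 0.0900   0.0375   0.4350]
(I − A)⁻¹ = adj(I−A) / det(I−A) ≈
  [   1.6407     0.1281     0.1521]
  [   1.0404     1.5446     0.5842]
  [   0.2881     0.1200     1.3926]
x = (I − A)⁻¹ d = adj(I−A)·d / det(I−A), with det(I−A) = 0.312375:
  x_1 = (0.5125·190 + 0.0400·220 + 0.0475·220) / 0.312375 = 116.625 / 0.312375 ≈ 373.3
  x_2 = (0.3250·190 + 0.4825·220 + 0.1825·220) / 0.312375 = 208.05 / 0.312375 ≈ 666.0
  x_3 = (0.0900·190 + 0.0375·220 + 0.4350·220) / 0.312375 = 121.05 / 0.312375 ≈ 387.5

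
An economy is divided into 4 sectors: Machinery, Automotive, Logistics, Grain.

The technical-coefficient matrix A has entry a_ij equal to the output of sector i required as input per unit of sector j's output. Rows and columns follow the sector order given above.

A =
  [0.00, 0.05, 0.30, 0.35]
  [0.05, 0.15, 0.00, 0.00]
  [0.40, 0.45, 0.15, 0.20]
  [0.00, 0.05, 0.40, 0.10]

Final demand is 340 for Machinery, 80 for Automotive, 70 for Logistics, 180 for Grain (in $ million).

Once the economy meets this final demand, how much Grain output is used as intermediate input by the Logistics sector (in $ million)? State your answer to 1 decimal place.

I − A =
  [   1.00    -0.05    -0.30    -0.35]
  [  -0.05     0.85     0.00     0.00]
  [  -0.40    -0.45     0.85    -0.20]
  [   0.00    -0.05    -0.40     0.90]
Compute the cofactors C_ij = (−1)^(i+j)·(3×3 minor ij) of I−A; the adjugate is their transpose:
adj(I−A) = Cᵀ =
  [ 0.582250   0.236625   0.348500   0.303875]
  [ 0.034250   0.521000   0.020500   0.017875]
  [ 0.326750   0.440000   0.761875   0.296375]
  [ 0.147125   0.224500   0.339750   0.611625]
det(I−A) = Σ_j (I−A)_1j·C_1j = (1.00)(0.582250) + (-0.05)(0.034250) + (-0.30)(0.326750) + (-0.35)(0.147125) = 0.43101875
(I − A)⁻¹ = adj(I−A) / det(I−A) ≈
  [   1.3509     0.5490     0.8085     0.7050]
  [   0.0795     1.2088     0.0476     0.0415]
  [   0.7581     1.0208     1.7676     0.6876]
  [   0.3413     0.5209     0.7882     1.4190]
First solve x = (I − A)⁻¹ d = adj(I−A)·d / det(I−A); in particular x_L = (0.326750·340 + 0.440000·80 + 0.761875·70 + 0.296375·180) / 0.43101875 = 252.97375 / 0.43101875 ≈ 586.921.
Intermediate flow from G to L: z_GL = a_GL · x_L = 0.40 × 252.97375 / 0.43101875 = 101.1895 / 0.43101875 ≈ 234.8.

z_GL = 234.8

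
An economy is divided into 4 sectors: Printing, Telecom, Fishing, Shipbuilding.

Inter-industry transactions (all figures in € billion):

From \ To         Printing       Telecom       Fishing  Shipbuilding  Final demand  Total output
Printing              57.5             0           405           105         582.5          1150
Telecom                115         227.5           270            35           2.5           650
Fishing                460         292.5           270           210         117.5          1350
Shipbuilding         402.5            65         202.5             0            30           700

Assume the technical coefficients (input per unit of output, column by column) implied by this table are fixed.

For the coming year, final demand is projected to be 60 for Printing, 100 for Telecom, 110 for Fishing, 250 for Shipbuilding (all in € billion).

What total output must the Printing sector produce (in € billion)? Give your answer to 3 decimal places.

x_P = 431.164

Technical coefficients a_ij = z_ij / X_j:
  a_PP = 57.5/1150 = 0.05, a_TP = 115/1150 = 0.10, a_FP = 460/1150 = 0.40, a_SP = 402.5/1150 = 0.35
  a_PT = 0/650 = 0.00, a_TT = 227.5/650 = 0.35, a_FT = 292.5/650 = 0.45, a_ST = 65/650 = 0.10
  a_PF = 405/1350 = 0.30, a_TF = 270/1350 = 0.20, a_FF = 270/1350 = 0.20, a_SF = 202.5/1350 = 0.15
  a_PS = 105/700 = 0.15, a_TS = 35/700 = 0.05, a_FS = 210/700 = 0.30, a_SS = 0/700 = 0.00
I − A =
  [   0.95     0.00    -0.30    -0.15]
  [  -0.10     0.65    -0.20    -0.05]
  [  -0.40    -0.45     0.80    -0.30]
  [  -0.35    -0.10    -0.15     1.00]
Compute the cofactors C_ij = (−1)^(i+j)·(3×3 minor ij) of I−A; the adjugate is their transpose:
adj(I−A) = Cᵀ =
  [ 0.387375   0.166125   0.211125   0.129750]
  [ 0.193500   0.514750   0.224125   0.122000]
  [ 0.382125   0.438375   0.577125   0.252375]
  [ 0.212250   0.175375   0.182875   0.317000]
det(I−A) = Σ_j (I−A)_1j·C_1j = (0.95)(0.387375) + (0.00)(0.193500) + (-0.30)(0.382125) + (-0.15)(0.212250) = 0.22153125
(I − A)⁻¹ = adj(I−A) / det(I−A) ≈
  [   1.7486     0.7499     0.9530     0.5857]
  [   0.8735     2.3236     1.0117     0.5507]
  [   1.7249     1.9788     2.6052     1.1392]
  [   0.9581     0.7916     0.8255     1.4309]
x = (I − A)⁻¹ d = adj(I−A)·d / det(I−A), with det(I−A) = 0.22153125:
  x_P = (0.387375·60 + 0.166125·100 + 0.211125·110 + 0.129750·250) / 0.22153125 = 95.51625 / 0.22153125 ≈ 431.164
  x_T = (0.193500·60 + 0.514750·100 + 0.224125·110 + 0.122000·250) / 0.22153125 = 118.23875 / 0.22153125 ≈ 533.734
  x_F = (0.382125·60 + 0.438375·100 + 0.577125·110 + 0.252375·250) / 0.22153125 = 193.3425 / 0.22153125 ≈ 872.755
  x_S = (0.212250·60 + 0.175375·100 + 0.182875·110 + 0.317000·250) / 0.22153125 = 129.63875 / 0.22153125 ≈ 585.194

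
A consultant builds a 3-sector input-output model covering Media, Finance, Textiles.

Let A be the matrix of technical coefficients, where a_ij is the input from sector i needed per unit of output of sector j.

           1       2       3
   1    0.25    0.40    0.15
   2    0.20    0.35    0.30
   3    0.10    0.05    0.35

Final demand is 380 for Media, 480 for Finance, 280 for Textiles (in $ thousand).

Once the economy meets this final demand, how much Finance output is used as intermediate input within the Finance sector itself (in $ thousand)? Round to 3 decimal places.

z_22 = 545.415

I − A =
  [   0.75    -0.40    -0.15]
  [  -0.20     0.65    -0.30]
  [  -0.10    -0.05     0.65]
Cofactors of I−A, C_ij = (−1)^(i+j)·(minor ij) (rows/columns in the sector order above):
  C_11 = (0.65)(0.65) − (-0.30)(-0.05) = 0.4075
  C_12 = −[(-0.20)(0.65) − (-0.30)(-0.10)] = 0.1600
  C_13 = (-0.20)(-0.05) − (0.65)(-0.10) = 0.0750
  C_21 = −[(-0.40)(0.65) − (-0.15)(-0.05)] = 0.2675
  C_22 = (0.75)(0.65) − (-0.15)(-0.10) = 0.4725
  C_23 = −[(0.75)(-0.05) − (-0.40)(-0.10)] = 0.0775
  C_31 = (-0.40)(-0.30) − (-0.15)(0.65) = 0.2175
  C_32 = −[(0.75)(-0.30) − (-0.15)(-0.20)] = 0.2550
  C_33 = (0.75)(0.65) − (-0.40)(-0.20) = 0.4075
det(I−A) = Σ_j (I−A)_1j·C_1j = (0.75)(0.4075) + (-0.40)(0.1600) + (-0.15)(0.0750) = 0.230375
adj(I−A) = Cᵀ =
  [ 0.4075   0.2675   0.2175]
  [ 0.1600   0.4725   0.2550]
  [ 0.0750   0.0775   0.4075]
(I − A)⁻¹ = adj(I−A) / det(I−A) ≈
  [   1.7689     1.1612     0.9441]
  [   0.6945     2.0510     1.1069]
  [   0.3256     0.3364     1.7689]
First solve x = (I − A)⁻¹ d = adj(I−A)·d / det(I−A); in particular x_2 = (0.1600·380 + 0.4725·480 + 0.2550·280) / 0.230375 = 359.00 / 0.230375 ≈ 1558.32881.
Intermediate flow from 2 to 2: z_22 = a_22 · x_2 = 0.35 × 359.00 / 0.230375 = 125.65 / 0.230375 ≈ 545.415.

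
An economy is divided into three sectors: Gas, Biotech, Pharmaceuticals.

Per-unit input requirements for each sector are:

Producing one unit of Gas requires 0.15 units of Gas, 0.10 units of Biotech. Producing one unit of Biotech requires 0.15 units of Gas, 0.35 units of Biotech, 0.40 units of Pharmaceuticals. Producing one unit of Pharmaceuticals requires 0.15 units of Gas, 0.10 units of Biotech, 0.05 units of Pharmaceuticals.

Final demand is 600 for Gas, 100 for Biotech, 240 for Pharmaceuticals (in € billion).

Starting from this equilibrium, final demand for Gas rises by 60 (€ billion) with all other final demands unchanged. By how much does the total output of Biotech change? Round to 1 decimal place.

Δx_2 = 12.1

I − A =
  [   0.85    -0.15    -0.15]
  [  -0.10     0.65    -0.10]
  [   0.00    -0.40     0.95]
Cofactors of I−A, C_ij = (−1)^(i+j)·(minor ij) (rows/columns in the sector order above):
  C_11 = (0.65)(0.95) − (-0.10)(-0.40) = 0.5775
  C_12 = −[(-0.10)(0.95) − (-0.10)(0.00)] = 0.0950
  C_13 = (-0.10)(-0.40) − (0.65)(0.00) = 0.0400
  C_21 = −[(-0.15)(0.95) − (-0.15)(-0.40)] = 0.2025
  C_22 = (0.85)(0.95) − (-0.15)(0.00) = 0.8075
  C_23 = −[(0.85)(-0.40) − (-0.15)(0.00)] = 0.3400
  C_31 = (-0.15)(-0.10) − (-0.15)(0.65) = 0.1125
  C_32 = −[(0.85)(-0.10) − (-0.15)(-0.10)] = 0.1000
  C_33 = (0.85)(0.65) − (-0.15)(-0.10) = 0.5375
det(I−A) = Σ_j (I−A)_1j·C_1j = (0.85)(0.5775) + (-0.15)(0.0950) + (-0.15)(0.0400) = 0.470625
adj(I−A) = Cᵀ =
  [ 0.5775   0.2025   0.1125]
  [ 0.0950   0.8075   0.1000]
  [ 0.0400   0.3400   0.5375]
(I − A)⁻¹ = adj(I−A) / det(I−A) ≈
  [   1.2271     0.4303     0.2390]
  [   0.2019     1.7158     0.2125]
  [   0.0850     0.7224     1.1421]
Δx = (I − A)⁻¹ Δd with Δd having +60 in the Gas component and 0 elsewhere.
So Δx_2 = L_21 · (+60), where L_21 = adj(I−A)_21 / det(I−A) = 0.0950 / 0.470625.
Δx_2 = 0.0950 × (+60) / 0.470625 = 5.70 / 0.470625 ≈ 12.1.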